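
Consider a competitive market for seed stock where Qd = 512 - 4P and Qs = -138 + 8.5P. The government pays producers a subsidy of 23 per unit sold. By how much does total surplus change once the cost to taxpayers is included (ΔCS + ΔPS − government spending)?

Pre-subsidy: 512 - 4P = -138 + 8.5P gives P* = 52, Q* = 304.
With the subsidy, sellers receive Ps = Pb + 23 for each unit, where Pb is the price buyers pay.
Supply in terms of Pb becomes Qs = -138 + 8.5(Pb + 23) = 57.5 + 8.5Pb. Setting this equal to demand: 512 - 4Pb = 57.5 + 8.5Pb, so Pb = 36.36.
Sellers receive Ps = 36.36 + 23 = 59.36; Q' = 512 − 4·36.36 = 366.56.
ΔCS = ½(304 + 366.56)(52 − 36.36) = 5243.7792; ΔPS = ½(304 + 366.56)(59.36 − 52) = 2467.6608.
Government spending = 23 × 366.56 = 8430.88.
Net change = 5243.7792 + 2467.6608 − 8430.88 = -719.44. The loss equals the DWL triangle ½·23·62.56.

Net change in total surplus = -719.44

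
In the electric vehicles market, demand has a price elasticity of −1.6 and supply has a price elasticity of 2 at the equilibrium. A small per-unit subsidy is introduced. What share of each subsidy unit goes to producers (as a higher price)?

Producer share = 4/9

For a small subsidy around the equilibrium, the benefit split depends on the relative slopes, which at a point are proportional to the elasticities.
Buyer share = εs/(εs + |εd|) = 2/(2 + 1.6) = 5/9; seller share = |εd|/(εs + |εd|) = 4/9.
So producers capture 4/9 of the subsidy.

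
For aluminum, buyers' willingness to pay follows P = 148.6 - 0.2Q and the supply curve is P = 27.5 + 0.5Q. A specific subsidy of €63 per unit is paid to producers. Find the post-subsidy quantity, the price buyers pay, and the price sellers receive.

Q' = 263; buyers pay €96; sellers receive €159

Pre-subsidy: 148.6 - 0.2Q = 27.5 + 0.5Q gives Q* = 173 and P* = 114.
With the subsidy, sellers receive Ps = Pb + 63 for each unit, where Pb is the price buyers pay.
On the curves, Pb = 148.6 - 0.2Q and Ps = 27.5 + 0.5Q; the wedge Ps − Pb = 63 gives 27.5 + 0.5Q − (148.6 - 0.2Q) = 63, so Q' = 263.
Then Pb = 148.6 − 0.2·263 = 96 and Ps = 27.5 + 0.5·263 = 159.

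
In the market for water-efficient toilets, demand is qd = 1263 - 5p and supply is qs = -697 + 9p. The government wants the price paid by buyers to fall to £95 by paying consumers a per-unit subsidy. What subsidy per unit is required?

At a buyer price of 95, quantity demanded is 1263 − 5·95 = 788.
Sellers supply 788 only when they receive ps with -697 + 9·ps = 788, i.e. ps = 165.
s = ps − pb = 165 − 95 = 70.

Required subsidy s = £70 per unit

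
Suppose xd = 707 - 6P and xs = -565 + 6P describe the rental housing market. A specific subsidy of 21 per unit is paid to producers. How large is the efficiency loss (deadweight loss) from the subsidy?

Deadweight loss = 661.5

Pre-subsidy: 707 - 6P = -565 + 6P gives P* = 106, x* = 71.
With the subsidy, sellers receive Ps = Pb + 21 for each unit, where Pb is the price buyers pay.
Supply in terms of Pb becomes xs = -565 + 6(Pb + 21) = -439 + 6Pb. Setting this equal to demand: 707 - 6Pb = -439 + 6Pb, so Pb = 95.5.
Sellers receive Ps = 95.5 + 21 = 116.5; x' = 707 − 6·95.5 = 134.
The subsidy expands output by 134 − 71 = 63 past the efficient level; on those units the gap between marginal cost and willingness to pay runs from 0 up to 21.
DWL = ½ × 21 × 63 = 661.5.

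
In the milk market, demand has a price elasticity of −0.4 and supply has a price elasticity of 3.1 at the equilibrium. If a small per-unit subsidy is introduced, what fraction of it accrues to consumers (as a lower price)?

For a small subsidy around the equilibrium, the benefit split depends on the relative slopes, which at a point are proportional to the elasticities.
Buyer share = εs/(εs + |εd|) = 3.1/(3.1 + 0.4) = 31/35; seller share = |εd|/(εs + |εd|) = 4/35.

Consumer share = 31/35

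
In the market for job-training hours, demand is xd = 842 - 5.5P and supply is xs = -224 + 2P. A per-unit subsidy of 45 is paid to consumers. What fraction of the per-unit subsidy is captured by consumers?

Consumer share = 4/15

Pre-subsidy: 842 - 5.5P = -224 + 2P gives P* = 2132/15, x* = 904/15.
With the rebate, buyers effectively pay Pb = Ps − 45, where Ps is the price sellers receive.
Demand in terms of Ps becomes xd = 842 − 5.5(Ps − 45) = 1089.5 - 5.5Ps. Setting this equal to supply: 1089.5 - 5.5Ps = -224 + 2Ps, so Ps = 2627/15.
Buyers pay Pb = 2627/15 − 45 = 1952/15; x' = -224 + 2·(2627/15) = 1894/15.
Buyers' price falls by P* − Pb = 2132/15 − 1952/15 = 12; sellers' price rises by Ps − P* = 2627/15 − 2132/15 = 33.
So consumers capture 12/45 = 4/15 of each unit of subsidy.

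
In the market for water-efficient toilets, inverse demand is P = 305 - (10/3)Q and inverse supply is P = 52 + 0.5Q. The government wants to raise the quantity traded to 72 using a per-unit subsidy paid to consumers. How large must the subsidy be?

Required subsidy s = 23 per unit

At Q = 72, from the demand curve buyers pay Pb = 305 − (10/3)·72 = 65; from the supply curve sellers need Ps = 52 + 0.5·72 = 88.
The subsidy must fill the gap: s = Ps − Pb = 88 − 65 = 23.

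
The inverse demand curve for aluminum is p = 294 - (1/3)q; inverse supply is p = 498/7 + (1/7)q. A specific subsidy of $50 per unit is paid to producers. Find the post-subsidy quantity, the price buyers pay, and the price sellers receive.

Pre-subsidy: 294 - (1/3)q = 498/7 + (1/7)q gives q* = 468 and p* = 138.
With the subsidy, sellers receive ps = pb + 50 for each unit, where pb is the price buyers pay.
On the curves, pb = 294 - (1/3)q and ps = 498/7 + (1/7)q; the wedge ps − pb = 50 gives 498/7 + (1/7)q − (294 - (1/3)q) = 50, so q' = 573.
Then pb = 294 − (1/3)·573 = 103 and ps = 498/7 + (1/7)·573 = 153.

q' = 573; buyers pay $103; sellers receive $153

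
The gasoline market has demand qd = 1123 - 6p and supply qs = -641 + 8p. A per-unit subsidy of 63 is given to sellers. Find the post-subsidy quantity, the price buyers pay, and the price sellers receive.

q' = 583; buyers pay 90; sellers receive 153

Pre-subsidy: 1123 - 6p = -641 + 8p gives p* = 126, q* = 367.
With the subsidy, sellers receive ps = pb + 63 for each unit, where pb is the price buyers pay.
Supply in terms of pb becomes qs = -641 + 8(pb + 63) = -137 + 8pb. Setting this equal to demand: 1123 - 6pb = -137 + 8pb, so pb = 90.
Sellers receive ps = 90 + 63 = 153; q' = 1123 − 6·90 = 583.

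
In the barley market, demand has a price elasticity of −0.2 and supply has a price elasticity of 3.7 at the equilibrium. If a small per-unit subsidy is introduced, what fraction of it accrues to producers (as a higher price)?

For a small subsidy around the equilibrium, the benefit split depends on the relative slopes, which at a point are proportional to the elasticities.
Buyer share = εs/(εs + |εd|) = 3.7/(3.7 + 0.2) = 37/39; seller share = |εd|/(εs + |εd|) = 2/39.
So producers capture 2/39 of the subsidy.

Producer share = 2/39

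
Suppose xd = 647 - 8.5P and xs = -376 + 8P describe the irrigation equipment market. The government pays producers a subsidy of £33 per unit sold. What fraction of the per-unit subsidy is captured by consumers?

Pre-subsidy: 647 - 8.5P = -376 + 8P gives P* = 62, x* = 120.
With the subsidy, sellers receive Ps = Pb + 33 for each unit, where Pb is the price buyers pay.
Supply in terms of Pb becomes xs = -376 + 8(Pb + 33) = -112 + 8Pb. Setting this equal to demand: 647 - 8.5Pb = -112 + 8Pb, so Pb = 46.
Sellers receive Ps = 46 + 33 = 79; x' = 647 − 8.5·46 = 256.
Buyers' price falls by P* − Pb = 62 − 46 = 16; sellers' price rises by Ps − P* = 79 − 62 = 17.
So consumers capture 16/33 = 16/33 of each unit of subsidy.

Consumer share = 16/33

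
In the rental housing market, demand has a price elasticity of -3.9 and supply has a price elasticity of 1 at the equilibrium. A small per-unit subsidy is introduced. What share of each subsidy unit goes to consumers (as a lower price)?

Consumer share = 10/49

For a small subsidy around the equilibrium, the benefit split depends on the relative slopes, which at a point are proportional to the elasticities.
Buyer share = εs/(εs + |εd|) = 1/(1 + 3.9) = 10/49; seller share = |εd|/(εs + |εd|) = 39/49.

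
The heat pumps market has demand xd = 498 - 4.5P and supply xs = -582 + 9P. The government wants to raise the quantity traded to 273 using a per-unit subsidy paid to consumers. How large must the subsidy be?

Required subsidy s = 45 per unit

At x = 273, invert demand for the buyer price: Pb = (498 − 273)/4.5 = 50; invert supply for the seller price: Ps = (273 − (-582))/9 = 95.
The subsidy must fill the gap: s = Ps − Pb = 95 − 50 = 45.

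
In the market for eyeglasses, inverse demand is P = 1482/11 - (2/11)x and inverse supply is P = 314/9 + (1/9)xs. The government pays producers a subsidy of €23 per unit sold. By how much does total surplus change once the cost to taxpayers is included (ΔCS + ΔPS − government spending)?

Pre-subsidy: 1482/11 - (2/11)x = 314/9 + (1/9)x gives x* = 9884/29 and P* = 2110/29.
With the subsidy, sellers receive Ps = Pb + 23 for each unit, where Pb is the price buyers pay.
On the curves, Pb = 1482/11 - (2/11)x and Ps = 314/9 + (1/9)x; the wedge Ps − Pb = 23 gives 314/9 + (1/9)x − (1482/11 - (2/11)x) = 23, so x' = 12161/29.
Then Pb = 1482/11 − (2/11)·(12161/29) = 1696/29 and Ps = 314/9 + (1/9)·(12161/29) = 2363/29.
ΔCS = ½(9884/29 + 12161/29)(2110/29 − 1696/29) = 4563315/841; ΔPS = ½(9884/29 + 12161/29)(2363/29 − 2110/29) = 5577385/1682.
Government spending = 23 × 12161/29 = 279703/29.
Net change = 4563315/841 + 5577385/1682 − 279703/29 = -52371/58. The loss equals the DWL triangle ½·23·2277/29.

Net change in total surplus = -52371/58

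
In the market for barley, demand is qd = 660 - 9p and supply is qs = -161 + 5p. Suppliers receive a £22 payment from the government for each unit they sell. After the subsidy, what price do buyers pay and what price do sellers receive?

Pre-subsidy: 660 - 9p = -161 + 5p gives p* = 821/14, q* = 1851/14.
With the subsidy, sellers receive ps = pb + 22 for each unit, where pb is the price buyers pay.
Supply in terms of pb becomes qs = -161 + 5(pb + 22) = -51 + 5pb. Setting this equal to demand: 660 - 9pb = -51 + 5pb, so pb = 711/14.
Sellers receive ps = 711/14 + 22 = 1019/14; q' = 660 − 9·(711/14) = 2841/14.

Buyers pay 711/14; sellers receive 1019/14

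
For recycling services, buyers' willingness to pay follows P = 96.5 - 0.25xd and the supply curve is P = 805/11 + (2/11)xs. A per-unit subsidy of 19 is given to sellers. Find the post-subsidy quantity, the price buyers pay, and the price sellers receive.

x' = 98; buyers pay 72; sellers receive 91

Pre-subsidy: 96.5 - 0.25x = 805/11 + (2/11)x gives x* = 54 and P* = 83.
With the subsidy, sellers receive Ps = Pb + 19 for each unit, where Pb is the price buyers pay.
On the curves, Pb = 96.5 - 0.25x and Ps = 805/11 + (2/11)x; the wedge Ps − Pb = 19 gives 805/11 + (2/11)x − (96.5 - 0.25x) = 19, so x' = 98.
Then Pb = 96.5 − 0.25·98 = 72 and Ps = 805/11 + (2/11)·98 = 91.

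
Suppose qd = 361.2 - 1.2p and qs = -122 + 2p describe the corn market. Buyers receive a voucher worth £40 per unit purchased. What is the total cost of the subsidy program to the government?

Pre-subsidy: 361.2 - 1.2p = -122 + 2p gives p* = 151, q* = 180.
With the rebate, buyers effectively pay pb = ps − 40, where ps is the price sellers receive.
Demand in terms of ps becomes qd = 361.2 − 1.2(ps − 40) = 409.2 - 1.2ps. Setting this equal to supply: 409.2 - 1.2ps = -122 + 2ps, so ps = 166.
Buyers pay pb = 166 − 40 = 126; q' = -122 + 2·166 = 210.
Government outlay = subsidy × quantity = 40 × 210 = 8400.

Government cost = £8400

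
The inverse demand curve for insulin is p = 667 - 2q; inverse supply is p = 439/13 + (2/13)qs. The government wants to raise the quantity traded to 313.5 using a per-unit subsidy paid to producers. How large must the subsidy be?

At q = 313.5, from the demand curve buyers pay pb = 667 − 2·313.5 = 40; from the supply curve sellers need ps = 439/13 + (2/13)·313.5 = 82.
The subsidy must fill the gap: s = ps − pb = 82 − 40 = 42.

Required subsidy s = 42 per unit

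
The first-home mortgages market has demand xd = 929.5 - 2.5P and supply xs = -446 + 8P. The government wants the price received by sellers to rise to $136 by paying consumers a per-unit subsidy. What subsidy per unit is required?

At a seller price of 136, quantity supplied is -446 + 8·136 = 642.
Buyers absorb 642 only when they pay Pb with 929.5 − 2.5·Pb = 642, i.e. Pb = 115.
s = Ps − Pb = 136 − 115 = 21.

Required subsidy s = $21 per unit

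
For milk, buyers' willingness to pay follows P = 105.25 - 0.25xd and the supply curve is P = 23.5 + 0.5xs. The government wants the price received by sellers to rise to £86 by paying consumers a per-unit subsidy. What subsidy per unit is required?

At a seller price of 86, quantity supplied is -47 + 2·86 = 125.
Buyers absorb 125 only when they pay Pb = 105.25 − 0.25·125 = 74.
s = Ps − Pb = 86 − 74 = 12.

Required subsidy s = £12 per unit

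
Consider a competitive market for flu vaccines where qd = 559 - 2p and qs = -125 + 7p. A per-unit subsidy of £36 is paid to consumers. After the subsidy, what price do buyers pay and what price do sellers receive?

Buyers pay £48; sellers receive £84

Pre-subsidy: 559 - 2p = -125 + 7p gives p* = 76, q* = 407.
With the rebate, buyers effectively pay pb = ps − 36, where ps is the price sellers receive.
Demand in terms of ps becomes qd = 559 − 2(ps − 36) = 631 - 2ps. Setting this equal to supply: 631 - 2ps = -125 + 7ps, so ps = 84.
Buyers pay pb = 84 − 36 = 48; q' = -125 + 7·84 = 463.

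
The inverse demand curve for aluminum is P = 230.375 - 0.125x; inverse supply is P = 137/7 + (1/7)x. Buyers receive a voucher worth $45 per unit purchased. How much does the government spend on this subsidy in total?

Government cost = $42975

Pre-subsidy: 230.375 - 0.125x = 137/7 + (1/7)x gives x* = 787 and P* = 132.
With the rebate, buyers effectively pay Pb = Ps − 45, where Ps is the price sellers receive.
On the curves, Pb = 230.375 - 0.125x and Ps = 137/7 + (1/7)x; the wedge Ps − Pb = 45 gives 137/7 + (1/7)x − (230.375 - 0.125x) = 45, so x' = 955.
Then Pb = 230.375 − 0.125·955 = 111 and Ps = 137/7 + (1/7)·955 = 156.
Government outlay = subsidy × quantity = 45 × 955 = 42975.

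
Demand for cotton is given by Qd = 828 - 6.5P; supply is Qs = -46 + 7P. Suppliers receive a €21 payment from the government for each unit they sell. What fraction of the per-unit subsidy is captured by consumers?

Consumer share = 14/27

Pre-subsidy: 828 - 6.5P = -46 + 7P gives P* = 1748/27, Q* = 10994/27.
With the subsidy, sellers receive Ps = Pb + 21 for each unit, where Pb is the price buyers pay.
Supply in terms of Pb becomes Qs = -46 + 7(Pb + 21) = 101 + 7Pb. Setting this equal to demand: 828 - 6.5Pb = 101 + 7Pb, so Pb = 1454/27.
Sellers receive Ps = 1454/27 + 21 = 2021/27; Q' = 828 − 6.5·(1454/27) = 12905/27.
Buyers' price falls by P* − Pb = 1748/27 − 1454/27 = 98/9; sellers' price rises by Ps − P* = 2021/27 − 1748/27 = 91/9.
So consumers capture (98/9)/21 = 14/27 of each unit of subsidy.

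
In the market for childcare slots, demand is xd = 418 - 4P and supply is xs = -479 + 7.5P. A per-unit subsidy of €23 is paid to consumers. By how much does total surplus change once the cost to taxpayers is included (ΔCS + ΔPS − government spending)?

Pre-subsidy: 418 - 4P = -479 + 7.5P gives P* = 78, x* = 106.
With the rebate, buyers effectively pay Pb = Ps − 23, where Ps is the price sellers receive.
Demand in terms of Ps becomes xd = 418 − 4(Ps − 23) = 510 - 4Ps. Setting this equal to supply: 510 - 4Ps = -479 + 7.5Ps, so Ps = 86.
Buyers pay Pb = 86 − 23 = 63; x' = -479 + 7.5·86 = 166.
ΔCS = ½(106 + 166)(78 − 63) = 2040; ΔPS = ½(106 + 166)(86 − 78) = 1088.
Government spending = 23 × 166 = 3818.
Net change = 2040 + 1088 − 3818 = -690. The loss equals the DWL triangle ½·23·60.

Net change in total surplus = -€690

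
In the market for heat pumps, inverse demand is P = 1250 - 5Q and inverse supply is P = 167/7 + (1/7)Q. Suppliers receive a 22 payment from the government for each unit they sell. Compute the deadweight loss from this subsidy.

Pre-subsidy: 1250 - 5Q = 167/7 + (1/7)Q gives Q* = 2861/12 and P* = 695/12.
With the subsidy, sellers receive Ps = Pb + 22 for each unit, where Pb is the price buyers pay.
On the curves, Pb = 1250 - 5Q and Ps = 167/7 + (1/7)Q; the wedge Ps − Pb = 22 gives 167/7 + (1/7)Q − (1250 - 5Q) = 22, so Q' = 8737/36.
Then Pb = 1250 − 5·(8737/36) = 1315/36 and Ps = 167/7 + (1/7)·(8737/36) = 2107/36.
The subsidy expands output by 8737/36 − 2861/12 = 77/18 past the efficient level; on those units the gap between marginal cost and willingness to pay runs from 0 up to 22.
DWL = ½ × 22 × 77/18 = 847/18.

Deadweight loss = 847/18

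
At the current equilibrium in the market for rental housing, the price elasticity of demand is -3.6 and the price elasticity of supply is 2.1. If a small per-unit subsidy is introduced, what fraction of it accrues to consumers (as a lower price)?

Consumer share = 7/19

For a small subsidy around the equilibrium, the benefit split depends on the relative slopes, which at a point are proportional to the elasticities.
Buyer share = εs/(εs + |εd|) = 2.1/(2.1 + 3.6) = 7/19; seller share = |εd|/(εs + |εd|) = 12/19.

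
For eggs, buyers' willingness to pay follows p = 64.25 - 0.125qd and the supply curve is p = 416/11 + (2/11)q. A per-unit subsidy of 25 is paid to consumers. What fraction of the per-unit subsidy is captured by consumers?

Pre-subsidy: 64.25 - 0.125q = 416/11 + (2/11)q gives q* = 2326/27 and p* = 1444/27.
With the rebate, buyers effectively pay pb = ps − 25, where ps is the price sellers receive.
On the curves, pb = 64.25 - 0.125q and ps = 416/11 + (2/11)q; the wedge ps − pb = 25 gives 416/11 + (2/11)q − (64.25 - 0.125q) = 25, so q' = 4526/27.
Then pb = 64.25 − 0.125·(4526/27) = 1169/27 and ps = 416/11 + (2/11)·(4526/27) = 1844/27.
Buyers' price falls by p* − pb = 1444/27 − 1169/27 = 275/27; sellers' price rises by ps − p* = 1844/27 − 1444/27 = 400/27.
So consumers capture (275/27)/25 = 11/27 of each unit of subsidy.

Consumer share = 11/27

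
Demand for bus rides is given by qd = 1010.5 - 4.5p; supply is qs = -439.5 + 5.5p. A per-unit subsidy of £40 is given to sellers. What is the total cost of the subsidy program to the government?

Pre-subsidy: 1010.5 - 4.5p = -439.5 + 5.5p gives p* = 145, q* = 358.
With the subsidy, sellers receive ps = pb + 40 for each unit, where pb is the price buyers pay.
Supply in terms of pb becomes qs = -439.5 + 5.5(pb + 40) = -219.5 + 5.5pb. Setting this equal to demand: 1010.5 - 4.5pb = -219.5 + 5.5pb, so pb = 123.
Sellers receive ps = 123 + 40 = 163; q' = 1010.5 − 4.5·123 = 457.
Government outlay = subsidy × quantity = 40 × 457 = 18280.

Government cost = £18280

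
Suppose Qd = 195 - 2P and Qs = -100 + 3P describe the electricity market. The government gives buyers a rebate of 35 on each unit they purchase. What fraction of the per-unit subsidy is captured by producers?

Pre-subsidy: 195 - 2P = -100 + 3P gives P* = 59, Q* = 77.
With the rebate, buyers effectively pay Pb = Ps − 35, where Ps is the price sellers receive.
Demand in terms of Ps becomes Qd = 195 − 2(Ps − 35) = 265 - 2Ps. Setting this equal to supply: 265 - 2Ps = -100 + 3Ps, so Ps = 73.
Buyers pay Pb = 73 − 35 = 38; Q' = -100 + 3·73 = 119.
Buyers' price falls by P* − Pb = 59 − 38 = 21; sellers' price rises by Ps − P* = 73 − 59 = 14.
So producers capture 14/35 = 0.4 of each unit of subsidy.

Producer share = 0.4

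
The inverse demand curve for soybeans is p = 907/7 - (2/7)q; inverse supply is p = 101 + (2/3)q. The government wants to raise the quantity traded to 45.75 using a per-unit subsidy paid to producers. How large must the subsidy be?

At q = 45.75, from the demand curve buyers pay pb = 907/7 − (2/7)·45.75 = 116.5; from the supply curve sellers need ps = 101 + (2/3)·45.75 = 131.5.
The subsidy must fill the gap: s = ps − pb = 131.5 − 116.5 = 15.

Required subsidy s = 15 per unit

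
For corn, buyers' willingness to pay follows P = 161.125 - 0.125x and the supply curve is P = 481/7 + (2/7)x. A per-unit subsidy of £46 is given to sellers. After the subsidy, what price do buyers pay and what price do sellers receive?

Pre-subsidy: 161.125 - 0.125x = 481/7 + (2/7)x gives x* = 225 and P* = 133.
With the subsidy, sellers receive Ps = Pb + 46 for each unit, where Pb is the price buyers pay.
On the curves, Pb = 161.125 - 0.125x and Ps = 481/7 + (2/7)x; the wedge Ps − Pb = 46 gives 481/7 + (2/7)x − (161.125 - 0.125x) = 46, so x' = 337.
Then Pb = 161.125 − 0.125·337 = 119 and Ps = 481/7 + (2/7)·337 = 165.

Buyers pay £119; sellers receive £165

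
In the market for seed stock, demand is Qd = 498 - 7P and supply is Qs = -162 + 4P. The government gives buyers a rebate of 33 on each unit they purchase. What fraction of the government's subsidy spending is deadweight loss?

DWL / government spending = 7/27

Pre-subsidy: 498 - 7P = -162 + 4P gives P* = 60, Q* = 78.
With the rebate, buyers effectively pay Pb = Ps − 33, where Ps is the price sellers receive.
Demand in terms of Ps becomes Qd = 498 − 7(Ps − 33) = 729 - 7Ps. Setting this equal to supply: 729 - 7Ps = -162 + 4Ps, so Ps = 81.
Buyers pay Pb = 81 − 33 = 48; Q' = -162 + 4·81 = 162.
ΔCS = ½(78 + 162)(60 − 48) = 1440; ΔPS = ½(78 + 162)(81 − 60) = 2520.
Government spending = 33 × 162 = 5346.
DWL = ½ × 33 × (162 − 78) = 1386; fraction = 1386 / 5346 = 7/27.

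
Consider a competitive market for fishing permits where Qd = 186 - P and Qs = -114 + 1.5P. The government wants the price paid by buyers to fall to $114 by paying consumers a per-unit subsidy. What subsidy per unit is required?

At a buyer price of 114, quantity demanded is 186 − 1·114 = 72.
Sellers supply 72 only when they receive Ps with -114 + 1.5·Ps = 72, i.e. Ps = 124.
s = Ps − Pb = 124 − 114 = 10.

Required subsidy s = $10 per unit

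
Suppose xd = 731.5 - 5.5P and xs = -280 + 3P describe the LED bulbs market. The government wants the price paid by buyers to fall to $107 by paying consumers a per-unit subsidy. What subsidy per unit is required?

At a buyer price of 107, quantity demanded is 731.5 − 5.5·107 = 143.
Sellers supply 143 only when they receive Ps with -280 + 3·Ps = 143, i.e. Ps = 141.
s = Ps − Pb = 141 − 107 = 34.

Required subsidy s = $34 per unit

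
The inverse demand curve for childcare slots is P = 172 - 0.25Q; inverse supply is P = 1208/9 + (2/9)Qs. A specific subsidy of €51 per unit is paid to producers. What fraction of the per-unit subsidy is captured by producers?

Producer share = 8/17

Pre-subsidy: 172 - 0.25Q = 1208/9 + (2/9)Q gives Q* = 80 and P* = 152.
With the subsidy, sellers receive Ps = Pb + 51 for each unit, where Pb is the price buyers pay.
On the curves, Pb = 172 - 0.25Q and Ps = 1208/9 + (2/9)Q; the wedge Ps − Pb = 51 gives 1208/9 + (2/9)Q − (172 - 0.25Q) = 51, so Q' = 188.
Then Pb = 172 − 0.25·188 = 125 and Ps = 1208/9 + (2/9)·188 = 176.
Buyers' price falls by P* − Pb = 152 − 125 = 27; sellers' price rises by Ps − P* = 176 − 152 = 24.
So producers capture 24/51 = 8/17 of each unit of subsidy.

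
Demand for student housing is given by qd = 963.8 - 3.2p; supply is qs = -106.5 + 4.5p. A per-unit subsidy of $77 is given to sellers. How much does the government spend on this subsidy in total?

Pre-subsidy: 963.8 - 3.2p = -106.5 + 4.5p gives p* = 139, q* = 519.
With the subsidy, sellers receive ps = pb + 77 for each unit, where pb is the price buyers pay.
Supply in terms of pb becomes qs = -106.5 + 4.5(pb + 77) = 240 + 4.5pb. Setting this equal to demand: 963.8 - 3.2pb = 240 + 4.5pb, so pb = 94.
Sellers receive ps = 94 + 77 = 171; q' = 963.8 − 3.2·94 = 663.
Government outlay = subsidy × quantity = 77 × 663 = 51051.

Government cost = $51051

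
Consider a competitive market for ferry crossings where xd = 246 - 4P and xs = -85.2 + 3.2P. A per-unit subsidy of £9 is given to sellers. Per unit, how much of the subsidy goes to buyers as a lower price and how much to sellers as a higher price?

Pre-subsidy: 246 - 4P = -85.2 + 3.2P gives P* = 46, x* = 62.
With the subsidy, sellers receive Ps = Pb + 9 for each unit, where Pb is the price buyers pay.
Supply in terms of Pb becomes xs = -85.2 + 3.2(Pb + 9) = -56.4 + 3.2Pb. Setting this equal to demand: 246 - 4Pb = -56.4 + 3.2Pb, so Pb = 42.
Sellers receive Ps = 42 + 9 = 51; x' = 246 − 4·42 = 78.
Buyers' price falls by P* − Pb = 46 − 42 = 4; sellers' price rises by Ps − P* = 51 − 46 = 5.

Buyers gain £4 per unit; sellers gain £5 per unit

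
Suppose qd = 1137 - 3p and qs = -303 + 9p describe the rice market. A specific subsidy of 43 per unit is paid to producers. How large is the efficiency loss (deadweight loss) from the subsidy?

Deadweight loss = 2080.125

Pre-subsidy: 1137 - 3p = -303 + 9p gives p* = 120, q* = 777.
With the subsidy, sellers receive ps = pb + 43 for each unit, where pb is the price buyers pay.
Supply in terms of pb becomes qs = -303 + 9(pb + 43) = 84 + 9pb. Setting this equal to demand: 1137 - 3pb = 84 + 9pb, so pb = 87.75.
Sellers receive ps = 87.75 + 43 = 130.75; q' = 1137 − 3·87.75 = 873.75.
The subsidy expands output by 873.75 − 777 = 96.75 past the efficient level; on those units the gap between marginal cost and willingness to pay runs from 0 up to 43.
DWL = ½ × 43 × 96.75 = 2080.125.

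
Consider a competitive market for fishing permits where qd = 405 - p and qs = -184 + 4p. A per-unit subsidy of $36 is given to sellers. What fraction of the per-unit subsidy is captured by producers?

Pre-subsidy: 405 - p = -184 + 4p gives p* = 117.8, q* = 287.2.
With the subsidy, sellers receive ps = pb + 36 for each unit, where pb is the price buyers pay.
Supply in terms of pb becomes qs = -184 + 4(pb + 36) = -40 + 4pb. Setting this equal to demand: 405 - pb = -40 + 4pb, so pb = 89.
Sellers receive ps = 89 + 36 = 125; q' = 405 − 1·89 = 316.
Buyers' price falls by p* − pb = 117.8 − 89 = 28.8; sellers' price rises by ps − p* = 125 − 117.8 = 7.2.
So producers capture 7.2/36 = 0.2 of each unit of subsidy.

Producer share = 0.2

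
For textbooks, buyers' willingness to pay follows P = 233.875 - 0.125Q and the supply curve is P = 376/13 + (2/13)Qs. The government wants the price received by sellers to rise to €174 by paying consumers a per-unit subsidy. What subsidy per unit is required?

Required subsidy s = €58 per unit

At a seller price of 174, quantity supplied is -188 + 6.5·174 = 943.
Buyers absorb 943 only when they pay Pb = 233.875 − 0.125·943 = 116.
s = Ps − Pb = 174 − 116 = 58.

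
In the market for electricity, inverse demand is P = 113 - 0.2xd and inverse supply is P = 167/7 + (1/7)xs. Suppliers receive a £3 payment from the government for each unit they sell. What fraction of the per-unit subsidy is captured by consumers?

Consumer share = 7/12

Pre-subsidy: 113 - 0.2x = 167/7 + (1/7)x gives x* = 260 and P* = 61.
With the subsidy, sellers receive Ps = Pb + 3 for each unit, where Pb is the price buyers pay.
On the curves, Pb = 113 - 0.2x and Ps = 167/7 + (1/7)x; the wedge Ps − Pb = 3 gives 167/7 + (1/7)x − (113 - 0.2x) = 3, so x' = 268.75.
Then Pb = 113 − 0.2·268.75 = 59.25 and Ps = 167/7 + (1/7)·268.75 = 62.25.
Buyers' price falls by P* − Pb = 61 − 59.25 = 1.75; sellers' price rises by Ps − P* = 62.25 − 61 = 1.25.
So consumers capture 1.75/3 = 7/12 of each unit of subsidy.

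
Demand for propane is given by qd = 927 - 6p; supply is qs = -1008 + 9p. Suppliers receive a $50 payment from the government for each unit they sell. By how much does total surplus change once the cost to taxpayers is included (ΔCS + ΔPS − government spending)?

Net change in total surplus = -$4500

Pre-subsidy: 927 - 6p = -1008 + 9p gives p* = 129, q* = 153.
With the subsidy, sellers receive ps = pb + 50 for each unit, where pb is the price buyers pay.
Supply in terms of pb becomes qs = -1008 + 9(pb + 50) = -558 + 9pb. Setting this equal to demand: 927 - 6pb = -558 + 9pb, so pb = 99.
Sellers receive ps = 99 + 50 = 149; q' = 927 − 6·99 = 333.
ΔCS = ½(153 + 333)(129 − 99) = 7290; ΔPS = ½(153 + 333)(149 − 129) = 4860.
Government spending = 50 × 333 = 16650.
Net change = 7290 + 4860 − 16650 = -4500. The loss equals the DWL triangle ½·50·180.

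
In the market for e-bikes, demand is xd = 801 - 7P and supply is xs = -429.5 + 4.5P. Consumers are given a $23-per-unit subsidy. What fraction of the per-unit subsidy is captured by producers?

Pre-subsidy: 801 - 7P = -429.5 + 4.5P gives P* = 107, x* = 52.
With the rebate, buyers effectively pay Pb = Ps − 23, where Ps is the price sellers receive.
Demand in terms of Ps becomes xd = 801 − 7(Ps − 23) = 962 - 7Ps. Setting this equal to supply: 962 - 7Ps = -429.5 + 4.5Ps, so Ps = 121.
Buyers pay Pb = 121 − 23 = 98; x' = -429.5 + 4.5·121 = 115.
Buyers' price falls by P* − Pb = 107 − 98 = 9; sellers' price rises by Ps − P* = 121 − 107 = 14.
So producers capture 14/23 = 14/23 of each unit of subsidy.

Producer share = 14/23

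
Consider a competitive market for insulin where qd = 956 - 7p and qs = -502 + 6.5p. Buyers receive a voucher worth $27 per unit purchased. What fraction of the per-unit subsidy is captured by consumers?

Pre-subsidy: 956 - 7p = -502 + 6.5p gives p* = 108, q* = 200.
With the rebate, buyers effectively pay pb = ps − 27, where ps is the price sellers receive.
Demand in terms of ps becomes qd = 956 − 7(ps − 27) = 1145 - 7ps. Setting this equal to supply: 1145 - 7ps = -502 + 6.5ps, so ps = 122.
Buyers pay pb = 122 − 27 = 95; q' = -502 + 6.5·122 = 291.
Buyers' price falls by p* − pb = 108 − 95 = 13; sellers' price rises by ps − p* = 122 − 108 = 14.
So consumers capture 13/27 = 13/27 of each unit of subsidy.

Consumer share = 13/27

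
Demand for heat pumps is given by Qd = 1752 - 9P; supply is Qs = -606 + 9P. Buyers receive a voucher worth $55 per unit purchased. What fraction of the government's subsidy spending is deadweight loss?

DWL / government spending = 165/1094

Pre-subsidy: 1752 - 9P = -606 + 9P gives P* = 131, Q* = 573.
With the rebate, buyers effectively pay Pb = Ps − 55, where Ps is the price sellers receive.
Demand in terms of Ps becomes Qd = 1752 − 9(Ps − 55) = 2247 - 9Ps. Setting this equal to supply: 2247 - 9Ps = -606 + 9Ps, so Ps = 158.5.
Buyers pay Pb = 158.5 − 55 = 103.5; Q' = -606 + 9·158.5 = 820.5.
ΔCS = ½(573 + 820.5)(131 − 103.5) = 19160.625; ΔPS = ½(573 + 820.5)(158.5 − 131) = 19160.625.
Government spending = 55 × 820.5 = 45127.5.
DWL = ½ × 55 × (820.5 − 573) = 6806.25; fraction = 6806.25 / 45127.5 = 165/1094.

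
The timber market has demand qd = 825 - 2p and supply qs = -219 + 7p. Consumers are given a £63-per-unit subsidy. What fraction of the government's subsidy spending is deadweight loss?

Pre-subsidy: 825 - 2p = -219 + 7p gives p* = 116, q* = 593.
With the rebate, buyers effectively pay pb = ps − 63, where ps is the price sellers receive.
Demand in terms of ps becomes qd = 825 − 2(ps − 63) = 951 - 2ps. Setting this equal to supply: 951 - 2ps = -219 + 7ps, so ps = 130.
Buyers pay pb = 130 − 63 = 67; q' = -219 + 7·130 = 691.
ΔCS = ½(593 + 691)(116 − 67) = 31458; ΔPS = ½(593 + 691)(130 − 116) = 8988.
Government spending = 63 × 691 = 43533.
DWL = ½ × 63 × (691 − 593) = 3087; fraction = 3087 / 43533 = 49/691.

DWL / government spending = 49/691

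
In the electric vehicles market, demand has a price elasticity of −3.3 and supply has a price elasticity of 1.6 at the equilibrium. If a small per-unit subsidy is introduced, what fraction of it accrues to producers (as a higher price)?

For a small subsidy around the equilibrium, the benefit split depends on the relative slopes, which at a point are proportional to the elasticities.
Buyer share = εs/(εs + |εd|) = 1.6/(1.6 + 3.3) = 16/49; seller share = |εd|/(εs + |εd|) = 33/49.
So producers capture 33/49 of the subsidy.

Producer share = 33/49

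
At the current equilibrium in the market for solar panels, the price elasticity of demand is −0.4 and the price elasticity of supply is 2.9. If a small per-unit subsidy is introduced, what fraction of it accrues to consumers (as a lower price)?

Consumer share = 29/33

For a small subsidy around the equilibrium, the benefit split depends on the relative slopes, which at a point are proportional to the elasticities.
Buyer share = εs/(εs + |εd|) = 2.9/(2.9 + 0.4) = 29/33; seller share = |εd|/(εs + |εd|) = 4/33.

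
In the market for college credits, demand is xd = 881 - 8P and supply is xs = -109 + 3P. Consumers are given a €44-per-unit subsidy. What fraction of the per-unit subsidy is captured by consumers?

Pre-subsidy: 881 - 8P = -109 + 3P gives P* = 90, x* = 161.
With the rebate, buyers effectively pay Pb = Ps − 44, where Ps is the price sellers receive.
Demand in terms of Ps becomes xd = 881 − 8(Ps − 44) = 1233 - 8Ps. Setting this equal to supply: 1233 - 8Ps = -109 + 3Ps, so Ps = 122.
Buyers pay Pb = 122 − 44 = 78; x' = -109 + 3·122 = 257.
Buyers' price falls by P* − Pb = 90 − 78 = 12; sellers' price rises by Ps − P* = 122 − 90 = 32.
So consumers capture 12/44 = 3/11 of each unit of subsidy.

Consumer share = 3/11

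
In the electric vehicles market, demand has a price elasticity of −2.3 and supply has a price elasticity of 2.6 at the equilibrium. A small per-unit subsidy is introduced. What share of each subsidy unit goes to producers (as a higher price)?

Producer share = 23/49

For a small subsidy around the equilibrium, the benefit split depends on the relative slopes, which at a point are proportional to the elasticities.
Buyer share = εs/(εs + |εd|) = 2.6/(2.6 + 2.3) = 26/49; seller share = |εd|/(εs + |εd|) = 23/49.
So producers capture 23/49 of the subsidy.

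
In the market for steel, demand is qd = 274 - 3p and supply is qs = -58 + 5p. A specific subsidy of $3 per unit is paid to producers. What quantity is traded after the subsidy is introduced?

Pre-subsidy: 274 - 3p = -58 + 5p gives p* = 41.5, q* = 149.5.
With the subsidy, sellers receive ps = pb + 3 for each unit, where pb is the price buyers pay.
Supply in terms of pb becomes qs = -58 + 5(pb + 3) = -43 + 5pb. Setting this equal to demand: 274 - 3pb = -43 + 5pb, so pb = 39.625.
Sellers receive ps = 39.625 + 3 = 42.625; q' = 274 − 3·39.625 = 155.125.

q' = 155.125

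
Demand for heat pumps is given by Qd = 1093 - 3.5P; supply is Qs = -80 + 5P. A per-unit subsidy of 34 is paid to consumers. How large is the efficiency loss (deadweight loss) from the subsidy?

Pre-subsidy: 1093 - 3.5P = -80 + 5P gives P* = 138, Q* = 610.
With the rebate, buyers effectively pay Pb = Ps − 34, where Ps is the price sellers receive.
Demand in terms of Ps becomes Qd = 1093 − 3.5(Ps − 34) = 1212 - 3.5Ps. Setting this equal to supply: 1212 - 3.5Ps = -80 + 5Ps, so Ps = 152.
Buyers pay Pb = 152 − 34 = 118; Q' = -80 + 5·152 = 680.
The subsidy expands output by 680 − 610 = 70 past the efficient level; on those units the gap between marginal cost and willingness to pay runs from 0 up to 34.
DWL = ½ × 34 × 70 = 1190.

Deadweight loss = 1190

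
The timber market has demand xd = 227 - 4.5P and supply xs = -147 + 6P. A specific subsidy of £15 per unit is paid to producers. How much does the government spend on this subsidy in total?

Pre-subsidy: 227 - 4.5P = -147 + 6P gives P* = 748/21, x* = 467/7.
With the subsidy, sellers receive Ps = Pb + 15 for each unit, where Pb is the price buyers pay.
Supply in terms of Pb becomes xs = -147 + 6(Pb + 15) = -57 + 6Pb. Setting this equal to demand: 227 - 4.5Pb = -57 + 6Pb, so Pb = 568/21.
Sellers receive Ps = 568/21 + 15 = 883/21; x' = 227 − 4.5·(568/21) = 737/7.
Government outlay = subsidy × quantity = 15 × 737/7 = 11055/7.

Government cost = 11055/7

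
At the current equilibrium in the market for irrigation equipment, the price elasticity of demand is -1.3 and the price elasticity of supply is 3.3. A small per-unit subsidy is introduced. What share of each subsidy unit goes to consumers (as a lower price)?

For a small subsidy around the equilibrium, the benefit split depends on the relative slopes, which at a point are proportional to the elasticities.
Buyer share = εs/(εs + |εd|) = 3.3/(3.3 + 1.3) = 33/46; seller share = |εd|/(εs + |εd|) = 13/46.

Consumer share = 33/46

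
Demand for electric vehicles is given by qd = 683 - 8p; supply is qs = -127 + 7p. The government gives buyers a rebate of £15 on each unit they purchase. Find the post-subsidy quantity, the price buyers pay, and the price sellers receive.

q' = 307; buyers pay £47; sellers receive £62

Pre-subsidy: 683 - 8p = -127 + 7p gives p* = 54, q* = 251.
With the rebate, buyers effectively pay pb = ps − 15, where ps is the price sellers receive.
Demand in terms of ps becomes qd = 683 − 8(ps − 15) = 803 - 8ps. Setting this equal to supply: 803 - 8ps = -127 + 7ps, so ps = 62.
Buyers pay pb = 62 − 15 = 47; q' = -127 + 7·62 = 307.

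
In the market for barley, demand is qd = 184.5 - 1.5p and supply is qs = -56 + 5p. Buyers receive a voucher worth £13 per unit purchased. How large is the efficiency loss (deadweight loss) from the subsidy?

Deadweight loss = £97.5

Pre-subsidy: 184.5 - 1.5p = -56 + 5p gives p* = 37, q* = 129.
With the rebate, buyers effectively pay pb = ps − 13, where ps is the price sellers receive.
Demand in terms of ps becomes qd = 184.5 − 1.5(ps − 13) = 204 - 1.5ps. Setting this equal to supply: 204 - 1.5ps = -56 + 5ps, so ps = 40.
Buyers pay pb = 40 − 13 = 27; q' = -56 + 5·40 = 144.
The subsidy expands output by 144 − 129 = 15 past the efficient level; on those units the gap between marginal cost and willingness to pay runs from 0 up to 13.
DWL = ½ × 13 × 15 = 97.5.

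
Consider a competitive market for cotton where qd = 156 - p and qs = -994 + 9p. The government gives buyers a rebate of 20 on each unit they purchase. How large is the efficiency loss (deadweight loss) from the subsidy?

Deadweight loss = 180

Pre-subsidy: 156 - p = -994 + 9p gives p* = 115, q* = 41.
With the rebate, buyers effectively pay pb = ps − 20, where ps is the price sellers receive.
Demand in terms of ps becomes qd = 156 − 1(ps − 20) = 176 - ps. Setting this equal to supply: 176 - ps = -994 + 9ps, so ps = 117.
Buyers pay pb = 117 − 20 = 97; q' = -994 + 9·117 = 59.
The subsidy expands output by 59 − 41 = 18 past the efficient level; on those units the gap between marginal cost and willingness to pay runs from 0 up to 20.
DWL = ½ × 20 × 18 = 180.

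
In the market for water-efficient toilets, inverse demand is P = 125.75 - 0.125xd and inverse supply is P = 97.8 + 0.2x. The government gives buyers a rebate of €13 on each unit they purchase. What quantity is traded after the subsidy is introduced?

x' = 126

Pre-subsidy: 125.75 - 0.125x = 97.8 + 0.2x gives x* = 86 and P* = 115.
With the rebate, buyers effectively pay Pb = Ps − 13, where Ps is the price sellers receive.
On the curves, Pb = 125.75 - 0.125x and Ps = 97.8 + 0.2x; the wedge Ps − Pb = 13 gives 97.8 + 0.2x − (125.75 - 0.125x) = 13, so x' = 126.
Then Pb = 125.75 − 0.125·126 = 110 and Ps = 97.8 + 0.2·126 = 123.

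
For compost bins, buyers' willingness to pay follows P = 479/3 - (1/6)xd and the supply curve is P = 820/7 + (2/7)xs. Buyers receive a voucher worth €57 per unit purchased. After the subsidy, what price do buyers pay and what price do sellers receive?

Pre-subsidy: 479/3 - (1/6)x = 820/7 + (2/7)x gives x* = 94 and P* = 144.
With the rebate, buyers effectively pay Pb = Ps − 57, where Ps is the price sellers receive.
On the curves, Pb = 479/3 - (1/6)x and Ps = 820/7 + (2/7)x; the wedge Ps − Pb = 57 gives 820/7 + (2/7)x − (479/3 - (1/6)x) = 57, so x' = 220.
Then Pb = 479/3 − (1/6)·220 = 123 and Ps = 820/7 + (2/7)·220 = 180.

Buyers pay €123; sellers receive €180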